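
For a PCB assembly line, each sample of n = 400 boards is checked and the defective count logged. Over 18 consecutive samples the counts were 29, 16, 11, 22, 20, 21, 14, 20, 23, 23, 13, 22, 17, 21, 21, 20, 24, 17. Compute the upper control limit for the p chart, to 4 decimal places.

0.0816

p̄ = Σdᵢ / (k·n) = 354 / (18 × 400) = 0.04917
UCL = p̄ + 3·√(p̄(1−p̄)/n) = 0.04917 + 3 × √(0.04917×0.95083/400) = 0.04917 + 3 × 0.01081 = 0.08160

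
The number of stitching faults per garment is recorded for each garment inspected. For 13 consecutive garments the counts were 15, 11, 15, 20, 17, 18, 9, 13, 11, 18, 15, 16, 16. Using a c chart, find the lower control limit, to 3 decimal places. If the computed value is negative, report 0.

c̄ = (15 + 11 + 15 + 20 + 17 + 18 + 9 + 13 + 11 + 18 + 15 + 16 + 16) / 13 = 194 / 13 = 14.9231
LCL = c̄ − 3√c̄ = 14.9231 − 3 × 3.8630 = 3.3340

3.334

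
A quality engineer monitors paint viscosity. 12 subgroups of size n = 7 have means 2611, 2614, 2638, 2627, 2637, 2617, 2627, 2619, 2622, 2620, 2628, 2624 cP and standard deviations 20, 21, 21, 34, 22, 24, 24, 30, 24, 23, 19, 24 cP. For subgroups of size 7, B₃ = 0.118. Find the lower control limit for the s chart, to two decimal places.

2.81

s̄ = (20 + 21 + 21 + 34 + 22 + 24 + 24 + 30 + 24 + 23 + 19 + 24) / 12 = 23.8333
LCL_s = B₃·s̄ = 0.118 × 23.8333 = 2.8123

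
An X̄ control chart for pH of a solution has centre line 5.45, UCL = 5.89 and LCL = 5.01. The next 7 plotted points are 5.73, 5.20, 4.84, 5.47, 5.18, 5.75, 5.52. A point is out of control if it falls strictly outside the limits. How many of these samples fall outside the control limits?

1

Compare each point to [5.01, 5.89]: sample 3 = 4.84 < LCL.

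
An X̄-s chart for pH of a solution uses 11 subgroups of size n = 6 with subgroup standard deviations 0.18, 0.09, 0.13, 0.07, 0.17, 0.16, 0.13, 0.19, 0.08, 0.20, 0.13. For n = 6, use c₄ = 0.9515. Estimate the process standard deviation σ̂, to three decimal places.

s̄ = (0.18 + 0.09 + 0.13 + 0.07 + 0.17 + 0.16 + 0.13 + 0.19 + 0.08 + 0.20 + 0.13) / 11 = 0.1391
σ̂ = s̄ / c₄ = 0.1391 / 0.9515 = 0.1462

0.146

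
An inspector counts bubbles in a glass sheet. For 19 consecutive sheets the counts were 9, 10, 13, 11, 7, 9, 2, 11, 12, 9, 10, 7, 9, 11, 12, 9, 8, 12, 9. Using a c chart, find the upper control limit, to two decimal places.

c̄ = (9 + 10 + 13 + 11 + 7 + 9 + 2 + 11 + 12 + 9 + 10 + 7 + 9 + 11 + 12 + 9 + 8 + 12 + 9) / 19 = 180 / 19 = 9.4737
UCL = c̄ + 3√c̄ = 9.4737 + 3 × √9.4737 = 9.4737 + 3 × 3.0779 = 18.7075

18.71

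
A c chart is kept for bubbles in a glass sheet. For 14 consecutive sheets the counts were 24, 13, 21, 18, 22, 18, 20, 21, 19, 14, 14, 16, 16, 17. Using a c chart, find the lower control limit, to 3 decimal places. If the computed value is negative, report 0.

5.318

c̄ = (24 + 13 + 21 + 18 + 22 + 18 + 20 + 21 + 19 + 14 + 14 + 16 + 16 + 17) / 14 = 253 / 14 = 18.0714
LCL = c̄ − 3√c̄ = 18.0714 − 3 × 4.2511 = 5.3183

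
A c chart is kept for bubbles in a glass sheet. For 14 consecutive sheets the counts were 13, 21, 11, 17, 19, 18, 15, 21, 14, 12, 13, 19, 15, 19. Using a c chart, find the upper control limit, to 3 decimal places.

28.294

c̄ = (13 + 21 + 11 + 17 + 19 + 18 + 15 + 21 + 14 + 12 + 13 + 19 + 15 + 19) / 14 = 227 / 14 = 16.2143
UCL = c̄ + 3√c̄ = 16.2143 + 3 × √16.2143 = 16.2143 + 3 × 4.0267 = 28.2944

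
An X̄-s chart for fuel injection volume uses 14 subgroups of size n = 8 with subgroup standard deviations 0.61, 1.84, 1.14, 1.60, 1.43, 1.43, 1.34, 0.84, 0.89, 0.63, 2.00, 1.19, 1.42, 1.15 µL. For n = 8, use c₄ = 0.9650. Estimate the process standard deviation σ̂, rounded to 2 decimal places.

s̄ = (0.61 + 1.84 + 1.14 + 1.60 + 1.43 + 1.43 + 1.34 + 0.84 + 0.89 + 0.63 + 2.00 + 1.19 + 1.42 + 1.15) / 14 = 1.2507
σ̂ = s̄ / c₄ = 1.2507 / 0.9650 = 1.2961

1.30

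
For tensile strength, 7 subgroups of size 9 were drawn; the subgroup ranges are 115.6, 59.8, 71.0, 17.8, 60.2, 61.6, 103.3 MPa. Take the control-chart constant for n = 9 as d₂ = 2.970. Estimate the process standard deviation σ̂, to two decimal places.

R̄ = (115.6 + 59.8 + 71.0 + 17.8 + 60.2 + 61.6 + 103.3) / 7 = 69.9000
σ̂ = R̄ / d₂ = 69.9000 / 2.970 = 23.5354

23.54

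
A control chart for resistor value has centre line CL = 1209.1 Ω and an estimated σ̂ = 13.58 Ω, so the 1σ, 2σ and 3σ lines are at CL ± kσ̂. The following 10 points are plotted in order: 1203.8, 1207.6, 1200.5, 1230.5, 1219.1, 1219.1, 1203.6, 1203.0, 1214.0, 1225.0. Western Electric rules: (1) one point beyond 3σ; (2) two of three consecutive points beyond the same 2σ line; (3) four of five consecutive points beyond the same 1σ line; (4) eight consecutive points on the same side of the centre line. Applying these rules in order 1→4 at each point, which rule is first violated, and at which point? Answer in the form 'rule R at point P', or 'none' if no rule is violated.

Zone of each point (C = within 1σ̂, B = 1σ̂–2σ̂, A = 2σ̂–3σ̂, * = beyond 3σ̂; sign = side of CL): 1:-C, 2:-C, 3:-C, 4:+B, 5:+C, 6:+C, 7:-C, 8:-C, 9:+C, 10:+B
No rule fires across all 10 points.

none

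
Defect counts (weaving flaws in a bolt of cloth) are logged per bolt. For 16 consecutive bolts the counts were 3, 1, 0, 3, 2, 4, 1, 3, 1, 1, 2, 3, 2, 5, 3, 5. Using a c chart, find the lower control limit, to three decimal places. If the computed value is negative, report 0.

0.000

c̄ = (3 + 1 + 0 + 3 + 2 + 4 + 1 + 3 + 1 + 1 + 2 + 3 + 2 + 5 + 3 + 5) / 16 = 39 / 16 = 2.4375
LCL = c̄ − 3√c̄ = 2.4375 − 3 × 1.5612 = -2.2462 → 0 (cannot be negative)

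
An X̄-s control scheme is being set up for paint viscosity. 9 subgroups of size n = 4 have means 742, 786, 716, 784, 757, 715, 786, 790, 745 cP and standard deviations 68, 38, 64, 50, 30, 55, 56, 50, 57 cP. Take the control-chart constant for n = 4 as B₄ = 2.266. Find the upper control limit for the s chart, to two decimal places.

117.83

s̄ = (68 + 38 + 64 + 50 + 30 + 55 + 56 + 50 + 57) / 9 = 52.0000
UCL_s = B₄·s̄ = 2.266 × 52.0000 = 117.8320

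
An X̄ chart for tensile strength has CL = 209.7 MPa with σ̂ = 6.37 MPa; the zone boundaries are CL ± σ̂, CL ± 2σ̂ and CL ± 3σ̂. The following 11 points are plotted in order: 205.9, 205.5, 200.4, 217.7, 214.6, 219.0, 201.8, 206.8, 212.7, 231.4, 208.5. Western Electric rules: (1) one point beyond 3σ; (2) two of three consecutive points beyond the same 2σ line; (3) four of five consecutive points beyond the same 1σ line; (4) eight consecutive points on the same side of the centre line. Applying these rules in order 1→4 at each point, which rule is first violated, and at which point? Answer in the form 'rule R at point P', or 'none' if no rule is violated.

rule 1 at point 10

Zone of each point (C = within 1σ̂, B = 1σ̂–2σ̂, A = 2σ̂–3σ̂, * = beyond 3σ̂; sign = side of CL): 1:-C, 2:-C, 3:-B, 4:+B, 5:+C, 6:+B, 7:-B, 8:-C, 9:+C, 10:+*, 11:-C
Rule 1 (one point beyond the 3σ limits) is satisfied at point 10.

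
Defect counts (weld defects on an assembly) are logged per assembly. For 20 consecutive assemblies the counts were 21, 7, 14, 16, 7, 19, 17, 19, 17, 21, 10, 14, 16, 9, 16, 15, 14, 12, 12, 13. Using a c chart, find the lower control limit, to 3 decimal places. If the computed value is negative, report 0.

3.046

c̄ = (21 + 7 + 14 + 16 + 7 + 19 + 17 + 19 + 17 + 21 + 10 + 14 + 16 + 9 + 16 + 15 + 14 + 12 + 12 + 13) / 20 = 289 / 20 = 14.4500
LCL = c̄ − 3√c̄ = 14.4500 − 3 × 3.8013 = 3.0461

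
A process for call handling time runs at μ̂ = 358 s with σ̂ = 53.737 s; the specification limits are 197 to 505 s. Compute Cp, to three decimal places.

Cp = (USL − LSL) / (6σ̂) = (505 − 197) / (6 × 53.737) = 308.0000 / 322.4220 = 0.9553

0.955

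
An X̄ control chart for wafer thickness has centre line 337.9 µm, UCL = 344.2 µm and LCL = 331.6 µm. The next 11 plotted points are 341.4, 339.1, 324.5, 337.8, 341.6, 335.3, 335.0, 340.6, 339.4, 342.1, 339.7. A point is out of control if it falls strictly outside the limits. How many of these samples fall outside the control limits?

1

Compare each point to [331.6, 344.2]: sample 3 = 324.5 < LCL.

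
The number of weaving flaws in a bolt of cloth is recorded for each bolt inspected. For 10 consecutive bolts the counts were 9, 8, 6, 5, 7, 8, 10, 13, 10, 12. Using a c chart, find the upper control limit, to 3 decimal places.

c̄ = (9 + 8 + 6 + 5 + 7 + 8 + 10 + 13 + 10 + 12) / 10 = 88 / 10 = 8.8000
UCL = c̄ + 3√c̄ = 8.8000 + 3 × √8.8000 = 8.8000 + 3 × 2.9665 = 17.6994

17.699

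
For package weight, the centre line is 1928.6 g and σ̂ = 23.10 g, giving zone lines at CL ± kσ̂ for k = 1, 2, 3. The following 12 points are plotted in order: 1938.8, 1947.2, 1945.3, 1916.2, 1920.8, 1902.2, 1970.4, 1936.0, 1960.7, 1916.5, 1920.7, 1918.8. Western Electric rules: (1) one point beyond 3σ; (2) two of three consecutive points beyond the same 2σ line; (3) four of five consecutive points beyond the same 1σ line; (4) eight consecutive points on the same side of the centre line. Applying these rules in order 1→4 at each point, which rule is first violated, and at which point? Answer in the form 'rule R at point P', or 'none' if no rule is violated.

none

Zone of each point (C = within 1σ̂, B = 1σ̂–2σ̂, A = 2σ̂–3σ̂, * = beyond 3σ̂; sign = side of CL): 1:+C, 2:+C, 3:+C, 4:-C, 5:-C, 6:-B, 7:+B, 8:+C, 9:+B, 10:-C, 11:-C, 12:-C
No rule fires across all 12 points.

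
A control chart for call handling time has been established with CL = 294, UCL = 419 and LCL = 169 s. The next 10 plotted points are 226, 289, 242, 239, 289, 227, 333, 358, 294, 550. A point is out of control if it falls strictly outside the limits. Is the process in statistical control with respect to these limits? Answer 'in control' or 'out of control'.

out of control

Compare each point to [169, 419]: sample 10 = 550 > UCL.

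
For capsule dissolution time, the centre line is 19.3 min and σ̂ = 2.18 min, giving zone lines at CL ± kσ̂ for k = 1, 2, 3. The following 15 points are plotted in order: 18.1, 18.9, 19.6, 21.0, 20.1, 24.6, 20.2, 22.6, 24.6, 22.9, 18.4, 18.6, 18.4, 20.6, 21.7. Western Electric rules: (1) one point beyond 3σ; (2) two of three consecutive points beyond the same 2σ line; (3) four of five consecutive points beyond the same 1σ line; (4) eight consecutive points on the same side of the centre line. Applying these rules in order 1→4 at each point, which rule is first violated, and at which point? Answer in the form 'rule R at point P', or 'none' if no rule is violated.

Zone of each point (C = within 1σ̂, B = 1σ̂–2σ̂, A = 2σ̂–3σ̂, * = beyond 3σ̂; sign = side of CL): 1:-C, 2:-C, 3:+C, 4:+C, 5:+C, 6:+A, 7:+C, 8:+B, 9:+A, 10:+B, 11:-C, 12:-C, 13:-C, 14:+C, 15:+B
Rule 3 (four of five consecutive points beyond the same 1σ limit) is satisfied at point 10.

rule 3 at point 10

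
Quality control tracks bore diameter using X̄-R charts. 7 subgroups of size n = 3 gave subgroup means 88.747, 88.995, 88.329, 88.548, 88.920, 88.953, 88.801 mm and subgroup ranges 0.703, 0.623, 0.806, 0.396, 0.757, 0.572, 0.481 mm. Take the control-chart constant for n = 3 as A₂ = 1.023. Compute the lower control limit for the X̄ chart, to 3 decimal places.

X̄̄ = (88.747 + 88.995 + 88.329 + 88.548 + 88.920 + 88.953 + 88.801) / 7 = 621.2930 / 7 = 88.7561
R̄ = (0.703 + 0.623 + 0.806 + 0.396 + 0.757 + 0.572 + 0.481) / 7 = 4.3380 / 7 = 0.6197
LCL = X̄̄ − A₂·R̄ = 88.7561 − 1.023 × 0.6197 = 88.1222

88.122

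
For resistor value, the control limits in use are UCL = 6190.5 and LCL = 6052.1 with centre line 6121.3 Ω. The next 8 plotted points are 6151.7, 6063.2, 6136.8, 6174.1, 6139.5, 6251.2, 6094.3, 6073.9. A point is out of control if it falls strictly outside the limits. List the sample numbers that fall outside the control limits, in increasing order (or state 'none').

6

Compare each point to [6052.1, 6190.5]: sample 6 = 6251.2 > UCL.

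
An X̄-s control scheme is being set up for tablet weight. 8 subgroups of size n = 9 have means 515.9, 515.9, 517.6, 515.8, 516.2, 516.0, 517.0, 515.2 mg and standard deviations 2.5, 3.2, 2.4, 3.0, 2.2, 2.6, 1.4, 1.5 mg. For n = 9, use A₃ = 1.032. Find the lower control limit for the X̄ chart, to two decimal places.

X̄̄ = (515.9 + 515.9 + 517.6 + 515.8 + 516.2 + 516.0 + 517.0 + 515.2) / 8 = 516.2000
s̄ = (2.5 + 3.2 + 2.4 + 3.0 + 2.2 + 2.6 + 1.4 + 1.5) / 8 = 2.3500
LCL = X̄̄ − A₃·s̄ = 516.2000 − 1.032 × 2.3500 = 513.7748

513.77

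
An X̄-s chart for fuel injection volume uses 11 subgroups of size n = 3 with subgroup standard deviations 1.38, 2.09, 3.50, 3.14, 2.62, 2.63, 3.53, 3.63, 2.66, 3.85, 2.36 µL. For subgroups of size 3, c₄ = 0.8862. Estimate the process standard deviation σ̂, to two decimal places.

3.22

s̄ = (1.38 + 2.09 + 3.50 + 3.14 + 2.62 + 2.63 + 3.53 + 3.63 + 2.66 + 3.85 + 2.36) / 11 = 2.8536
σ̂ = s̄ / c₄ = 2.8536 / 0.8862 = 3.2201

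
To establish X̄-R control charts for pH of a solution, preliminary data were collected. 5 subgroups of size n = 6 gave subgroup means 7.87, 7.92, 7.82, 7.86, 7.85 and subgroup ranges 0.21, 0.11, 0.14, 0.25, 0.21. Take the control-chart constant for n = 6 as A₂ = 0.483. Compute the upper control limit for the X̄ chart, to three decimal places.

X̄̄ = (7.87 + 7.92 + 7.82 + 7.86 + 7.85) / 5 = 39.3200 / 5 = 7.8640
R̄ = (0.21 + 0.11 + 0.14 + 0.25 + 0.21) / 5 = 0.9200 / 5 = 0.1840
UCL = X̄̄ + A₂·R̄ = 7.8640 + 0.483 × 0.1840 = 7.9529

7.953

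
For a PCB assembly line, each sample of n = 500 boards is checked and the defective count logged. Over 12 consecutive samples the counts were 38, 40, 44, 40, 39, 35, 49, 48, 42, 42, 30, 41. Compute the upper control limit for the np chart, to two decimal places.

59.00

p̄ = Σdᵢ / (k·n) = 488 / (12 × 500) = 0.08133
UCL = np̄ + 3·√(np̄(1−p̄)) = 40.6667 + 3 × √(40.6667×0.91867) = 40.6667 + 3 × 6.1122 = 59.0033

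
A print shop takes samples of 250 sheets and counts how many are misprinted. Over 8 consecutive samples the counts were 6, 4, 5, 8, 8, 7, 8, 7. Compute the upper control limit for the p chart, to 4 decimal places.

0.0570

p̄ = Σdᵢ / (k·n) = 53 / (8 × 250) = 0.02650
UCL = p̄ + 3·√(p̄(1−p̄)/n) = 0.02650 + 3 × √(0.02650×0.97350/250) = 0.02650 + 3 × 0.01016 = 0.05697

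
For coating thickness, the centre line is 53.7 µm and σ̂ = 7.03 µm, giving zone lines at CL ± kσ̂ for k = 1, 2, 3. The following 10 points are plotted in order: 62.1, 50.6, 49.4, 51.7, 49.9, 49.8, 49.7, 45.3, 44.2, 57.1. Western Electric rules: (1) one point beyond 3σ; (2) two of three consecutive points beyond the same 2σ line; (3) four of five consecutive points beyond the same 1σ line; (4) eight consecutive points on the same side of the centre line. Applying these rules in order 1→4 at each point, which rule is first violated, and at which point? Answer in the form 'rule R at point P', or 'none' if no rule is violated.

rule 4 at point 9

Zone of each point (C = within 1σ̂, B = 1σ̂–2σ̂, A = 2σ̂–3σ̂, * = beyond 3σ̂; sign = side of CL): 1:+B, 2:-C, 3:-C, 4:-C, 5:-C, 6:-C, 7:-C, 8:-B, 9:-B, 10:+C
Rule 4 (eight consecutive points on the same side of the centre line) is satisfied at point 9.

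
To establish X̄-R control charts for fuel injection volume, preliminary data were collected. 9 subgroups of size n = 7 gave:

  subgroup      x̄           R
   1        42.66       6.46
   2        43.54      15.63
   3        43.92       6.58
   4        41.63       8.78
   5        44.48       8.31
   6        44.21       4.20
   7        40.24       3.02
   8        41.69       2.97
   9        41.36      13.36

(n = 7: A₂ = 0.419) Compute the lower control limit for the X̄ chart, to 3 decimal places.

X̄̄ = (42.66 + 43.54 + 43.92 + 41.63 + 44.48 + 44.21 + 40.24 + 41.69 + 41.36) / 9 = 383.7300 / 9 = 42.6367
R̄ = (6.46 + 15.63 + 6.58 + 8.78 + 8.31 + 4.20 + 3.02 + 2.97 + 13.36) / 9 = 69.3100 / 9 = 7.7011
LCL = X̄̄ − A₂·R̄ = 42.6367 − 0.419 × 7.7011 = 39.4099

39.410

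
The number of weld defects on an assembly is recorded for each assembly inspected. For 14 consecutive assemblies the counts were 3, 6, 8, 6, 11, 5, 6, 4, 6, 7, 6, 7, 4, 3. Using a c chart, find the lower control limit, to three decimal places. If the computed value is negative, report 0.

c̄ = (3 + 6 + 8 + 6 + 11 + 5 + 6 + 4 + 6 + 7 + 6 + 7 + 4 + 3) / 14 = 82 / 14 = 5.8571
LCL = c̄ − 3√c̄ = 5.8571 − 3 × 2.4202 = -1.4033 → 0 (cannot be negative)

0.000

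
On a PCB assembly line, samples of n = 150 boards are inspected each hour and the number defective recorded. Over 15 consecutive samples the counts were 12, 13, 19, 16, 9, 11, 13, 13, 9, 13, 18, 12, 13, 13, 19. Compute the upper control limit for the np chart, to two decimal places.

p̄ = Σdᵢ / (k·n) = 203 / (15 × 150) = 0.09022
UCL = np̄ + 3·√(np̄(1−p̄)) = 13.5333 + 3 × √(13.5333×0.90978) = 13.5333 + 3 × 3.5089 = 24.0600

24.06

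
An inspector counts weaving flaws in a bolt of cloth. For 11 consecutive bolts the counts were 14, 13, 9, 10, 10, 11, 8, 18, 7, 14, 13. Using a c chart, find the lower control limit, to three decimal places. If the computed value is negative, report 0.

1.352

c̄ = (14 + 13 + 9 + 10 + 10 + 11 + 8 + 18 + 7 + 14 + 13) / 11 = 127 / 11 = 11.5455
LCL = c̄ − 3√c̄ = 11.5455 − 3 × 3.3979 = 1.3519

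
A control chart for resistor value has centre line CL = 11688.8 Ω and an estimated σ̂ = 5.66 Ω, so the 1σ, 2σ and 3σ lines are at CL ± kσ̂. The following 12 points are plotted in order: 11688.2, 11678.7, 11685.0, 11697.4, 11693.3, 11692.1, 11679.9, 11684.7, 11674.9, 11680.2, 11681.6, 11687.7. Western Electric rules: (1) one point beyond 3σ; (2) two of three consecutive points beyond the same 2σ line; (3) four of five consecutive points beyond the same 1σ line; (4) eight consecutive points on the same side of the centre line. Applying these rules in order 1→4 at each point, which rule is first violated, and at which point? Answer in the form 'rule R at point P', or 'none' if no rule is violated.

Zone of each point (C = within 1σ̂, B = 1σ̂–2σ̂, A = 2σ̂–3σ̂, * = beyond 3σ̂; sign = side of CL): 1:-C, 2:-B, 3:-C, 4:+B, 5:+C, 6:+C, 7:-B, 8:-C, 9:-A, 10:-B, 11:-B, 12:-C
Rule 3 (four of five consecutive points beyond the same 1σ limit) is satisfied at point 11.

rule 3 at point 11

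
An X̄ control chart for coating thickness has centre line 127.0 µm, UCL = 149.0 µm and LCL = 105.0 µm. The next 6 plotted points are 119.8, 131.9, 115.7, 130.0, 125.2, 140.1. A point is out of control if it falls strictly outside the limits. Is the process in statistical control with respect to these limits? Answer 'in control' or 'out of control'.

All 6 points lie within [105.0, 149.0].

in control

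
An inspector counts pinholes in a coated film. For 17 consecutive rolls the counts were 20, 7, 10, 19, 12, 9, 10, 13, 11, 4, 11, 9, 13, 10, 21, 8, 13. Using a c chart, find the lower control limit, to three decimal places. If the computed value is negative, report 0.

c̄ = (20 + 7 + 10 + 19 + 12 + 9 + 10 + 13 + 11 + 4 + 11 + 9 + 13 + 10 + 21 + 8 + 13) / 17 = 200 / 17 = 11.7647
LCL = c̄ − 3√c̄ = 11.7647 − 3 × 3.4300 = 1.4748

1.475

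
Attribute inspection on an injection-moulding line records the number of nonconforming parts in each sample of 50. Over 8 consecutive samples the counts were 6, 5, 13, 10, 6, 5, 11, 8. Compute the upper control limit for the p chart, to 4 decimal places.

0.3155

p̄ = Σdᵢ / (k·n) = 64 / (8 × 50) = 0.16000
UCL = p̄ + 3·√(p̄(1−p̄)/n) = 0.16000 + 3 × √(0.16000×0.84000/50) = 0.16000 + 3 × 0.05185 = 0.31554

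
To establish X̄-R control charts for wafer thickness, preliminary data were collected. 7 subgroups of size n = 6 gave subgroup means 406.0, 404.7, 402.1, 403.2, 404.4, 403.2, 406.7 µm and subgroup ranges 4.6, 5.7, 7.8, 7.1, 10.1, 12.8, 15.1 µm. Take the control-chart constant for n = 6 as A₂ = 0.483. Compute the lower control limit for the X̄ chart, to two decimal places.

X̄̄ = (406.0 + 404.7 + 402.1 + 403.2 + 404.4 + 403.2 + 406.7) / 7 = 2830.3000 / 7 = 404.3286
R̄ = (4.6 + 5.7 + 7.8 + 7.1 + 10.1 + 12.8 + 15.1) / 7 = 63.2000 / 7 = 9.0286
LCL = X̄̄ − A₂·R̄ = 404.3286 − 0.483 × 9.0286 = 399.9678

399.97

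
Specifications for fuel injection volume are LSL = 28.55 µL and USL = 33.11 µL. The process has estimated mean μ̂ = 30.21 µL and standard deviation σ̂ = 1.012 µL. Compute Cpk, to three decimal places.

0.547

Cpu = (USL − μ̂) / (3σ̂) = (33.11 − 30.21) / (3 × 1.012) = 0.9552; Cpl = (μ̂ − LSL) / (3σ̂) = (30.21 − 28.55) / (3 × 1.012) = 0.5468; Cpk = min(Cpu, Cpl) = 0.5468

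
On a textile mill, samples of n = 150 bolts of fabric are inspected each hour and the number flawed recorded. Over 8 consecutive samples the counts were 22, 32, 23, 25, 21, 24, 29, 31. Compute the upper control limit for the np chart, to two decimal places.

39.76

p̄ = Σdᵢ / (k·n) = 207 / (8 × 150) = 0.17250
UCL = np̄ + 3·√(np̄(1−p̄)) = 25.8750 + 3 × √(25.8750×0.82750) = 25.8750 + 3 × 4.6273 = 39.7568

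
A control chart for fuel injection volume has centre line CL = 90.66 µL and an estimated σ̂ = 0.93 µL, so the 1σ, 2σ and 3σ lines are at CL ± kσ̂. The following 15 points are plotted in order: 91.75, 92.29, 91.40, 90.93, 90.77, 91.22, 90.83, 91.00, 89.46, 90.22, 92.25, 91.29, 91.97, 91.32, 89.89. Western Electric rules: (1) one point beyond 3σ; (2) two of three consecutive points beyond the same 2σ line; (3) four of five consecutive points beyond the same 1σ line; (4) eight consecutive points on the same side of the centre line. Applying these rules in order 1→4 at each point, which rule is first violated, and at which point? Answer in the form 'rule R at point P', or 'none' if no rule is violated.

Zone of each point (C = within 1σ̂, B = 1σ̂–2σ̂, A = 2σ̂–3σ̂, * = beyond 3σ̂; sign = side of CL): 1:+B, 2:+B, 3:+C, 4:+C, 5:+C, 6:+C, 7:+C, 8:+C, 9:-B, 10:-C, 11:+B, 12:+C, 13:+B, 14:+C, 15:-C
Rule 4 (eight consecutive points on the same side of the centre line) is satisfied at point 8.

rule 4 at point 8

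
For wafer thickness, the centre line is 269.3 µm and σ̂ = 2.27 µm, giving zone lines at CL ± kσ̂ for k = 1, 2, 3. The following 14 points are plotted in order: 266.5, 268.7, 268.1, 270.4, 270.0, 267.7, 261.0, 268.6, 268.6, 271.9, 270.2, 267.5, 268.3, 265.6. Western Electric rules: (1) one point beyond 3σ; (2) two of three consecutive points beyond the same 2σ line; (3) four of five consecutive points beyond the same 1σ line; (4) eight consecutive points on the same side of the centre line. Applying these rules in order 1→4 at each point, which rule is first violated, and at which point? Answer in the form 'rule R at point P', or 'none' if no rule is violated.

Zone of each point (C = within 1σ̂, B = 1σ̂–2σ̂, A = 2σ̂–3σ̂, * = beyond 3σ̂; sign = side of CL): 1:-B, 2:-C, 3:-C, 4:+C, 5:+C, 6:-C, 7:-*, 8:-C, 9:-C, 10:+B, 11:+C, 12:-C, 13:-C, 14:-B
Rule 1 (one point beyond the 3σ limits) is satisfied at point 7.

rule 1 at point 7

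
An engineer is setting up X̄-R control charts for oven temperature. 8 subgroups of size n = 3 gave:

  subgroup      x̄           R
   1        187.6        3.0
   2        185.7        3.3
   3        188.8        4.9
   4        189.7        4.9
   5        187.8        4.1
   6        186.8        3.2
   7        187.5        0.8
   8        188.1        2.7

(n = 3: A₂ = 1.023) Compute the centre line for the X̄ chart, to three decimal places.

X̄̄ = (187.6 + 185.7 + 188.8 + 189.7 + 187.8 + 186.8 + 187.5 + 188.1) / 8 = 1502.0000 / 8 = 187.7500
CL = X̄̄ = 187.7500

187.750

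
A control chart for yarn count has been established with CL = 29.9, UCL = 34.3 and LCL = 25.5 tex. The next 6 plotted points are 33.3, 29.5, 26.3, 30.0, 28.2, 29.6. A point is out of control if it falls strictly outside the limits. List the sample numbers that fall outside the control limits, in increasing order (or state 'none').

none

All 6 points lie within [25.5, 34.3].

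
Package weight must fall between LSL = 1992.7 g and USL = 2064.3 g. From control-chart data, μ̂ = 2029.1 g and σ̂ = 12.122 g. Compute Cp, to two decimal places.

0.98

Cp = (USL − LSL) / (6σ̂) = (2064.3 − 1992.7) / (6 × 12.122) = 71.6000 / 72.7320 = 0.9844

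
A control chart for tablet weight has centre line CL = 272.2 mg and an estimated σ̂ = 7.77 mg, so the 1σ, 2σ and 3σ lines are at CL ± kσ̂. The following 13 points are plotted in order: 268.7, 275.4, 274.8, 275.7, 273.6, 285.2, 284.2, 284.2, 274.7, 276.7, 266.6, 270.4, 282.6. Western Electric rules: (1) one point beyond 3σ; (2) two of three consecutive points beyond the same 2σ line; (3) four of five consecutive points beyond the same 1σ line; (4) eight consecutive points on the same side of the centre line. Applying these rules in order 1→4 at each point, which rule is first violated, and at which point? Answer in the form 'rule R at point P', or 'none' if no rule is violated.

Zone of each point (C = within 1σ̂, B = 1σ̂–2σ̂, A = 2σ̂–3σ̂, * = beyond 3σ̂; sign = side of CL): 1:-C, 2:+C, 3:+C, 4:+C, 5:+C, 6:+B, 7:+B, 8:+B, 9:+C, 10:+C, 11:-C, 12:-C, 13:+B
Rule 4 (eight consecutive points on the same side of the centre line) is satisfied at point 9.

rule 4 at point 9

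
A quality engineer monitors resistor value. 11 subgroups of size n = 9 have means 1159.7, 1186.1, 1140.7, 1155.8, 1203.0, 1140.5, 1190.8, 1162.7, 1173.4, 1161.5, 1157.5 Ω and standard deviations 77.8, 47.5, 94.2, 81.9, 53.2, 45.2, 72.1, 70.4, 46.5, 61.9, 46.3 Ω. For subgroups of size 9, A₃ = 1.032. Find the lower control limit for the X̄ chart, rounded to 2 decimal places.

X̄̄ = (1159.7 + 1186.1 + 1140.7 + 1155.8 + 1203.0 + 1140.5 + 1190.8 + 1162.7 + 1173.4 + 1161.5 + 1157.5) / 11 = 1166.5182
s̄ = (77.8 + 47.5 + 94.2 + 81.9 + 53.2 + 45.2 + 72.1 + 70.4 + 46.5 + 61.9 + 46.3) / 11 = 63.3636
LCL = X̄̄ − A₃·s̄ = 1166.5182 − 1.032 × 63.3636 = 1101.1269

1101.13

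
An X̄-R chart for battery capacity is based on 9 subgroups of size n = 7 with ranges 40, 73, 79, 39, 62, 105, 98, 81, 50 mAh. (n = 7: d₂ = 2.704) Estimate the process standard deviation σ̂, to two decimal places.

25.76

R̄ = (40 + 73 + 79 + 39 + 62 + 105 + 98 + 81 + 50) / 9 = 69.6667
σ̂ = R̄ / d₂ = 69.6667 / 2.704 = 25.7643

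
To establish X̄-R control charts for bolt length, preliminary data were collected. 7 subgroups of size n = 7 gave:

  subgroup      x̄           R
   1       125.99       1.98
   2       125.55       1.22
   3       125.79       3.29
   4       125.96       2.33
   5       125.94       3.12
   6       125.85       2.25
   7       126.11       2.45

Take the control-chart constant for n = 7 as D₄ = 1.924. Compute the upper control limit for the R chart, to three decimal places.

R̄ = (1.98 + 1.22 + 3.29 + 2.33 + 3.12 + 2.25 + 2.45) / 7 = 16.6400 / 7 = 2.3771
UCL_R = D₄·R̄ = 1.924 × 2.3771 = 4.5736

4.574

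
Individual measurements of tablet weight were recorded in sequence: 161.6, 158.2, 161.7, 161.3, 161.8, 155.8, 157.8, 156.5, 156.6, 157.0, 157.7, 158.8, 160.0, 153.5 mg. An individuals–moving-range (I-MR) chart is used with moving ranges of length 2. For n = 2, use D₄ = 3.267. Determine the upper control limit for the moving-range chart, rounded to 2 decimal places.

6.81

Moving ranges: 3.4, 3.5, 0.4, 0.5, 6.0, 2.0, 1.3, 0.1, 0.4, 0.7, 1.1, 1.2, 6.5; M̄R̄ = 27.1000 / 13 = 2.0846
UCL_MR = D₄·M̄R̄ = 3.267 × 2.0846 = 6.8104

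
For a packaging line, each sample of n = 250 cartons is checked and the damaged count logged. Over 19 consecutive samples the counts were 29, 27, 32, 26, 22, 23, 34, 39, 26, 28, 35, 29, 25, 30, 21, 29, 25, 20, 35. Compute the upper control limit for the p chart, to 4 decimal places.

p̄ = Σdᵢ / (k·n) = 535 / (19 × 250) = 0.11263
UCL = p̄ + 3·√(p̄(1−p̄)/n) = 0.11263 + 3 × √(0.11263×0.88737/250) = 0.11263 + 3 × 0.01999 = 0.17262

0.1726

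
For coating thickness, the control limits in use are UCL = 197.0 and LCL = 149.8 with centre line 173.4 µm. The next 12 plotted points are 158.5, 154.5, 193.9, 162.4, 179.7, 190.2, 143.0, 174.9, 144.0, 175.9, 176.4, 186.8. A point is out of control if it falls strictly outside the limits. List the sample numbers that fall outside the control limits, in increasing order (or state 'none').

Compare each point to [149.8, 197.0]: sample 7 = 143.0 < LCL; sample 9 = 144.0 < LCL.

7, 9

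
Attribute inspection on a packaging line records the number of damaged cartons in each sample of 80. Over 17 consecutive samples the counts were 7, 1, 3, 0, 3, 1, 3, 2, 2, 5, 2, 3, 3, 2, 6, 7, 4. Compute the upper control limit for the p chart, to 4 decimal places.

p̄ = Σdᵢ / (k·n) = 54 / (17 × 80) = 0.03971
UCL = p̄ + 3·√(p̄(1−p̄)/n) = 0.03971 + 3 × √(0.03971×0.96029/80) = 0.03971 + 3 × 0.02183 = 0.10520

0.1052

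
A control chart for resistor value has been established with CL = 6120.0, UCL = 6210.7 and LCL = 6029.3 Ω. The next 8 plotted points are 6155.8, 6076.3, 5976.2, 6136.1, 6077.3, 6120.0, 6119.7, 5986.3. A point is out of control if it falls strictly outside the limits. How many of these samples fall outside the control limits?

2

Compare each point to [6029.3, 6210.7]: sample 3 = 5976.2 < LCL; sample 8 = 5986.3 < LCL.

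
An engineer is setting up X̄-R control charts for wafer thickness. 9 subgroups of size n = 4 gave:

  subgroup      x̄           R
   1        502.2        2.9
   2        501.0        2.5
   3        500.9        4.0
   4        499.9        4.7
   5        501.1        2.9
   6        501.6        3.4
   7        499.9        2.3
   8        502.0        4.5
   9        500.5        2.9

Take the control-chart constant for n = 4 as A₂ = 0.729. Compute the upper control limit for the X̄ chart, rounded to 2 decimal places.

X̄̄ = (502.2 + 501.0 + 500.9 + 499.9 + 501.1 + 501.6 + 499.9 + 502.0 + 500.5) / 9 = 4509.1000 / 9 = 501.0111
R̄ = (2.9 + 2.5 + 4.0 + 4.7 + 2.9 + 3.4 + 2.3 + 4.5 + 2.9) / 9 = 30.1000 / 9 = 3.3444
UCL = X̄̄ + A₂·R̄ = 501.0111 + 0.729 × 3.3444 = 503.4492

503.45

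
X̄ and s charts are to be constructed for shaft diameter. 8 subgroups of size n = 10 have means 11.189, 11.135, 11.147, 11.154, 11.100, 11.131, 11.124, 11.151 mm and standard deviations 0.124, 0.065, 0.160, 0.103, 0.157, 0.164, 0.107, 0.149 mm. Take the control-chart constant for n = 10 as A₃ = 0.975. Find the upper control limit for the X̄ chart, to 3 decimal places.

X̄̄ = (11.189 + 11.135 + 11.147 + 11.154 + 11.100 + 11.131 + 11.124 + 11.151) / 8 = 11.1414
s̄ = (0.124 + 0.065 + 0.160 + 0.103 + 0.157 + 0.164 + 0.107 + 0.149) / 8 = 0.1286
UCL = X̄̄ + A₃·s̄ = 11.1414 + 0.975 × 0.1286 = 11.2668

11.267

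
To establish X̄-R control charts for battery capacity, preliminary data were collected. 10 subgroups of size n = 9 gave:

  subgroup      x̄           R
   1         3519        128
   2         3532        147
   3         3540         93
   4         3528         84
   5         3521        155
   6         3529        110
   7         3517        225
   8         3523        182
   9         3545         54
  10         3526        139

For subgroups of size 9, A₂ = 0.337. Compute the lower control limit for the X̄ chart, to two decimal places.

X̄̄ = (3519 + 3532 + 3540 + 3528 + 3521 + 3529 + 3517 + 3523 + 3545 + 3526) / 10 = 35280.0000 / 10 = 3528.0000
R̄ = (128 + 147 + 93 + 84 + 155 + 110 + 225 + 182 + 54 + 139) / 10 = 1317.0000 / 10 = 131.7000
LCL = X̄̄ − A₂·R̄ = 3528.0000 − 0.337 × 131.7000 = 3483.6171

3483.62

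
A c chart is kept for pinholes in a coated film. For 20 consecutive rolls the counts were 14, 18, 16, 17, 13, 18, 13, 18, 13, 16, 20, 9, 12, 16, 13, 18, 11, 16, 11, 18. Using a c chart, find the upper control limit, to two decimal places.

c̄ = (14 + 18 + 16 + 17 + 13 + 18 + 13 + 18 + 13 + 16 + 20 + 9 + 12 + 16 + 13 + 18 + 11 + 16 + 11 + 18) / 20 = 300 / 20 = 15.0000
UCL = c̄ + 3√c̄ = 15.0000 + 3 × √15.0000 = 15.0000 + 3 × 3.8730 = 26.6190

26.62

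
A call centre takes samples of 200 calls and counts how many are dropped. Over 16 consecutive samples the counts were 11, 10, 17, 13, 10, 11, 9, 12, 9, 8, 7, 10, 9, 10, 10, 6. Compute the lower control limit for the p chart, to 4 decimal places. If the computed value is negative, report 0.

p̄ = Σdᵢ / (k·n) = 162 / (16 × 200) = 0.05063
LCL = p̄ − 3·√(p̄(1−p̄)/n) = 0.05063 − 3 × 0.01550 = 0.00412

0.0041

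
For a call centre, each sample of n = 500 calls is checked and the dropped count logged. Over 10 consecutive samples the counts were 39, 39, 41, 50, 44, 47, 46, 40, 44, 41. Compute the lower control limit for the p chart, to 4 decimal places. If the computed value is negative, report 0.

p̄ = Σdᵢ / (k·n) = 431 / (10 × 500) = 0.08620
LCL = p̄ − 3·√(p̄(1−p̄)/n) = 0.08620 − 3 × 0.01255 = 0.04855

0.0485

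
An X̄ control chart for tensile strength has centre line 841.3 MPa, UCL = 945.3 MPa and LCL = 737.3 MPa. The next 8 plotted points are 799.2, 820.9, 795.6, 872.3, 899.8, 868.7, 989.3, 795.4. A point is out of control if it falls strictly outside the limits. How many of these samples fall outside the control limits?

Compare each point to [737.3, 945.3]: sample 7 = 989.3 > UCL.

1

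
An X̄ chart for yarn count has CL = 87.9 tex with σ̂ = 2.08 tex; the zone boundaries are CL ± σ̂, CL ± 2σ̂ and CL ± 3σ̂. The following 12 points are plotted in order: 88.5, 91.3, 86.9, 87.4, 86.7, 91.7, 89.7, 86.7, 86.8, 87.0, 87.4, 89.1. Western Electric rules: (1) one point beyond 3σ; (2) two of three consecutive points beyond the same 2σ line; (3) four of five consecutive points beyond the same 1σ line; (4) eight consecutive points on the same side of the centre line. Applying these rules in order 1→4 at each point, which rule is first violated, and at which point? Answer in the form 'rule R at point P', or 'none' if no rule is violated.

Zone of each point (C = within 1σ̂, B = 1σ̂–2σ̂, A = 2σ̂–3σ̂, * = beyond 3σ̂; sign = side of CL): 1:+C, 2:+B, 3:-C, 4:-C, 5:-C, 6:+B, 7:+C, 8:-C, 9:-C, 10:-C, 11:-C, 12:+C
No rule fires across all 12 points.

none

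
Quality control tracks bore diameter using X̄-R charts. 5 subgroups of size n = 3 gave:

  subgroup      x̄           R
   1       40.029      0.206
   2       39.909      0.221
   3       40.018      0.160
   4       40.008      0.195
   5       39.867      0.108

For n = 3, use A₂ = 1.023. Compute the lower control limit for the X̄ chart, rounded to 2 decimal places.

39.78

X̄̄ = (40.029 + 39.909 + 40.018 + 40.008 + 39.867) / 5 = 199.8310 / 5 = 39.9662
R̄ = (0.206 + 0.221 + 0.160 + 0.195 + 0.108) / 5 = 0.8900 / 5 = 0.1780
LCL = X̄̄ − A₂·R̄ = 39.9662 − 1.023 × 0.1780 = 39.7841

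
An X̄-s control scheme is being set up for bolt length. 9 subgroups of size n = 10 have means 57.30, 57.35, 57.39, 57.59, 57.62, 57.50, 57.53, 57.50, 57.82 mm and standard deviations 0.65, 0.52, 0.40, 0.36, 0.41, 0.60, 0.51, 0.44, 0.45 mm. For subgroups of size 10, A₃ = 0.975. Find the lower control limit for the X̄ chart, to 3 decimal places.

X̄̄ = (57.30 + 57.35 + 57.39 + 57.59 + 57.62 + 57.50 + 57.53 + 57.50 + 57.82) / 9 = 57.5111
s̄ = (0.65 + 0.52 + 0.40 + 0.36 + 0.41 + 0.60 + 0.51 + 0.44 + 0.45) / 9 = 0.4822
LCL = X̄̄ − A₃·s̄ = 57.5111 − 0.975 × 0.4822 = 57.0409

57.041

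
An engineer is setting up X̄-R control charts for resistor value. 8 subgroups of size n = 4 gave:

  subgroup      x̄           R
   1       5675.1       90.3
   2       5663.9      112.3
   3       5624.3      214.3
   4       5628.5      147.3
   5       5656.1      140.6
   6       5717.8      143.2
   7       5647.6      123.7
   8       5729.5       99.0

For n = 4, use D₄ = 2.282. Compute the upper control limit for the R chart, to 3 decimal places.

305.417

R̄ = (90.3 + 112.3 + 214.3 + 147.3 + 140.6 + 143.2 + 123.7 + 99.0) / 8 = 1070.7000 / 8 = 133.8375
UCL_R = D₄·R̄ = 2.282 × 133.8375 = 305.4172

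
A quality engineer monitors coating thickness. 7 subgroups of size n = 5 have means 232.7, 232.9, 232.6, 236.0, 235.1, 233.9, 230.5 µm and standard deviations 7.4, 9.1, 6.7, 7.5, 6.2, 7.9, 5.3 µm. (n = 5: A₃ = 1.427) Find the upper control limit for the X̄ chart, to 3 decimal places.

X̄̄ = (232.7 + 232.9 + 232.6 + 236.0 + 235.1 + 233.9 + 230.5) / 7 = 233.3857
s̄ = (7.4 + 9.1 + 6.7 + 7.5 + 6.2 + 7.9 + 5.3) / 7 = 7.1571
UCL = X̄̄ + A₃·s̄ = 233.3857 + 1.427 × 7.1571 = 243.5990

243.599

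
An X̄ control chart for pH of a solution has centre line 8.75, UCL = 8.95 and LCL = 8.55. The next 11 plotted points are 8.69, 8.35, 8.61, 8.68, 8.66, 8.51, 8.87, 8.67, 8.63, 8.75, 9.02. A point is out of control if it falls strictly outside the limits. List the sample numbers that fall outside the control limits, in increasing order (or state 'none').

Compare each point to [8.55, 8.95]: sample 2 = 8.35 < LCL; sample 6 = 8.51 < LCL; sample 11 = 9.02 > UCL.

2, 6, 11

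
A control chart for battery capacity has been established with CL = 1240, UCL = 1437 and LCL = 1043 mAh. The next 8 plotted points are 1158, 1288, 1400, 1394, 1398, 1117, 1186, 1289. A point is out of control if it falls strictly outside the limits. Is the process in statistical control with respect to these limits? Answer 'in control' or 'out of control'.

in control

All 8 points lie within [1043, 1437].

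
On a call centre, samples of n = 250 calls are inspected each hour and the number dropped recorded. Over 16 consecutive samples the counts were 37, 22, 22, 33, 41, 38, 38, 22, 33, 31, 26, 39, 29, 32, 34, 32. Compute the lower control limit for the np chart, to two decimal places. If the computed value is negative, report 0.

16.00

p̄ = Σdᵢ / (k·n) = 509 / (16 × 250) = 0.12725
LCL = np̄ − 3·√(np̄(1−p̄)) = 31.8125 − 3 × 5.2692 = 16.0049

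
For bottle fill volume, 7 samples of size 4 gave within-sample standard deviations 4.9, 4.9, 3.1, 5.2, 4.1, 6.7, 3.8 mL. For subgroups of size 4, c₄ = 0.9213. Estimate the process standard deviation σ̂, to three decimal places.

s̄ = (4.9 + 4.9 + 3.1 + 5.2 + 4.1 + 6.7 + 3.8) / 7 = 4.6714
σ̂ = s̄ / c₄ = 4.6714 / 0.9213 = 5.0705

5.070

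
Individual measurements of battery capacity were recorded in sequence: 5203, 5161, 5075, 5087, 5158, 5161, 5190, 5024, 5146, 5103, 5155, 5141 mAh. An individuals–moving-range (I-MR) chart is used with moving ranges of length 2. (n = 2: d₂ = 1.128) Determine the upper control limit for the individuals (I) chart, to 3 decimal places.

X̄ = (5203 + 5161 + 5075 + 5087 + 5158 + 5161 + 5190 + 5024 + 5146 + 5103 + 5155 + 5141) / 12 = 5133.6667
Moving ranges: 42, 86, 12, 71, 3, 29, 166, 122, 43, 52, 14; M̄R̄ = 640.0000 / 11 = 58.1818
UCL = X̄ + 3·M̄R̄/d₂ = 5133.6667 + 3 × 58.1818 / 1.128 = 5288.4055

5288.406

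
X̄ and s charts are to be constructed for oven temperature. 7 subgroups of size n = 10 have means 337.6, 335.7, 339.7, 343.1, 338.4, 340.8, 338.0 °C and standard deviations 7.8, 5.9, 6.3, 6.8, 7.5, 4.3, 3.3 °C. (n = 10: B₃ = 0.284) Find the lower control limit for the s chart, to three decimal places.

s̄ = (7.8 + 5.9 + 6.3 + 6.8 + 7.5 + 4.3 + 3.3) / 7 = 5.9857
LCL_s = B₃·s̄ = 0.284 × 5.9857 = 1.6999

1.700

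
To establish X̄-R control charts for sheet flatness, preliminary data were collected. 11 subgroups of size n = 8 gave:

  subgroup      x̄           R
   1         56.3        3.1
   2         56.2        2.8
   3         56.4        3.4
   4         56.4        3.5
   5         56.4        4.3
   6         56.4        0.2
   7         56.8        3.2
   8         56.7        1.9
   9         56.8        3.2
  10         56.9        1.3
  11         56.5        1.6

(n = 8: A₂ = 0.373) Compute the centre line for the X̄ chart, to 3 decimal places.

56.527

X̄̄ = (56.3 + 56.2 + 56.4 + 56.4 + 56.4 + 56.4 + 56.8 + 56.7 + 56.8 + 56.9 + 56.5) / 11 = 621.8000 / 11 = 56.5273
CL = X̄̄ = 56.5273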